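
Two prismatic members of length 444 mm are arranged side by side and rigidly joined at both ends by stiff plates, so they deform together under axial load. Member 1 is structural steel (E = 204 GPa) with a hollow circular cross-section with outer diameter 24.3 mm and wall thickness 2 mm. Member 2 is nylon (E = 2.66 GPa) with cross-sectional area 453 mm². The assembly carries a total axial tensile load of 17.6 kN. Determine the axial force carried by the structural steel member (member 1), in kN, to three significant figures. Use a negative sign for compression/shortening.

16.9 kN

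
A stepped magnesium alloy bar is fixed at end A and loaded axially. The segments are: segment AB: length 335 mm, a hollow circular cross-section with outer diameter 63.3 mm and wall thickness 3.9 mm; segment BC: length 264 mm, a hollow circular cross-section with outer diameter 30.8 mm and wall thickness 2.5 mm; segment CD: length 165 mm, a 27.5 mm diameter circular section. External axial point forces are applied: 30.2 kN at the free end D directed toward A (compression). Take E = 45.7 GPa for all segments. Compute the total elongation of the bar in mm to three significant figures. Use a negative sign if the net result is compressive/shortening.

-1.27 mm

Internal axial forces (sectioning from the free end, tension +): N_CD = -30.2 kN, N_BC = -30.2 kN, N_AB = -30.2 kN.
A_AB = 727.8 mm².
A_BC = 222.3 mm².
A_CD = 594 mm².
δ_AB = -30200·335/(727.8·45700) = -0.3042 mm
δ_BC = -30200·264/(222.3·45700) = -0.7849 mm
δ_CD = -30200·165/(594·45700) = -0.1836 mm
δ = Σδ_i = -1.273 mm.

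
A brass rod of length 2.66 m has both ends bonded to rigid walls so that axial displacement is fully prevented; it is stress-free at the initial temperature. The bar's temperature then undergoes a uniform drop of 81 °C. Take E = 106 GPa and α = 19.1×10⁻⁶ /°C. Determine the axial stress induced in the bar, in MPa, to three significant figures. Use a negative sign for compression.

164 MPa

Free thermal expansion αLΔT = 19.1e-6 · 2660 · -81 = -4.115 mm.
The walls impose strain ε = −(-4.115)/2660 = 1.5471e-03; σ = Eε = 106000 · 1.5471e-03 = 164 MPa.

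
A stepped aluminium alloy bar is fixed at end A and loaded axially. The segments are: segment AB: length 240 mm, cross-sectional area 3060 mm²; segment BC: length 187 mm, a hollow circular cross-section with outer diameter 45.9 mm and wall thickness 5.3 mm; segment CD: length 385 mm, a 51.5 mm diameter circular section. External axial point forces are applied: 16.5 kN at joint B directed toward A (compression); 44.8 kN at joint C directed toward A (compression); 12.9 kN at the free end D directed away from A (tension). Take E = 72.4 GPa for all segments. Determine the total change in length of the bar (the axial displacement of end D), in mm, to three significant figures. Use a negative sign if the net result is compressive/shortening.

-0.141 mm

Internal axial forces (sectioning from the free end, tension +): N_CD = 12.9 kN, N_BC = -31.9 kN, N_AB = -48.4 kN.
A_BC = 676 mm².
A_CD = 2083 mm².
δ_AB = -48400·240/(3060·72400) = -0.05243 mm
δ_BC = -31900·187/(676·72400) = -0.1219 mm
δ_CD = 12900·385/(2083·72400) = 0.03293 mm
δ = Σδ_i = -0.1414 mm.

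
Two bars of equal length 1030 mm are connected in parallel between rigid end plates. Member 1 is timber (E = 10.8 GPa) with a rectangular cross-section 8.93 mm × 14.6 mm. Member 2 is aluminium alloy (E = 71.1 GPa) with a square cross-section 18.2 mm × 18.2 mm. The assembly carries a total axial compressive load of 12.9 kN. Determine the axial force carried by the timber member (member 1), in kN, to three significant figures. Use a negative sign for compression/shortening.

A_1 = 130.4 mm².
A_2 = 331.2 mm².
Equal strain + equilibrium ⇒ each member carries load in proportion to AE: A₁E₁ = 1408000 N, A₂E₂ = 23550000 N, ΣAE = 24960000 N.
F₁ = P·A₁E₁/ΣAE = -12900·1408000/24960000 = -727.8 N.

-0.728 kN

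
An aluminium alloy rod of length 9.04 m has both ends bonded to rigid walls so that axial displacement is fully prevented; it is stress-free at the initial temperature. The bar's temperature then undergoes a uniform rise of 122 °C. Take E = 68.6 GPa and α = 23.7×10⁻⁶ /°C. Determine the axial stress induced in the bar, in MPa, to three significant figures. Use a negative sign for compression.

Free thermal expansion αLΔT = 23.7e-6 · 9040 · 122 = 26.14 mm.
The walls impose strain ε = −(26.14)/9040 = -2.8914e-03; σ = Eε = 68600 · -2.8914e-03 = -198.4 MPa.

-198 MPa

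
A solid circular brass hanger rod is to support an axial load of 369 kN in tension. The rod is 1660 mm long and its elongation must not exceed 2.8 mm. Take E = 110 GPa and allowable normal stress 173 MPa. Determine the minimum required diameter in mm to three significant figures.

52.1 mm

Required area A ≥ P/σ_allow = 369000/173 = 2133 mm².
For a solid circular section, d ≥ √(4A/π) = 52.11 mm.
Elongation limit: A ≥ PL/(Eδ_allow) = 369000·1660/(110000·2.8) = 1989 mm² ⇒ d ≥ 50.32 mm.
The stress limit governs.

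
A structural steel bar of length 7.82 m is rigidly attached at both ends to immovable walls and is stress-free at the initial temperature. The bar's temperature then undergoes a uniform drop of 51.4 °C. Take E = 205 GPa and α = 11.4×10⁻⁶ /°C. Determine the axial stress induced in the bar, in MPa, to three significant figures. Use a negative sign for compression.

120 MPa

Free thermal expansion αLΔT = 11.4e-6 · 7820 · -51.4 = -4.582 mm.
The walls impose strain ε = −(-4.582)/7820 = 5.8596e-04; σ = Eε = 205000 · 5.8596e-04 = 120.1 MPa.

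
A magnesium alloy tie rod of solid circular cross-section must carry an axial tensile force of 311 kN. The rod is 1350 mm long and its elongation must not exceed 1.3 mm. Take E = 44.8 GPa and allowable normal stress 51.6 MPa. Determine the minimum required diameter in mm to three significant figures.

95.8 mm

Required area A ≥ P/σ_allow = 311000/51.6 = 6027 mm².
For a solid circular section, d ≥ √(4A/π) = 87.6 mm.
Elongation limit: A ≥ PL/(Eδ_allow) = 311000·1350/(44800·1.3) = 7209 mm² ⇒ d ≥ 95.81 mm.
The elongation limit governs.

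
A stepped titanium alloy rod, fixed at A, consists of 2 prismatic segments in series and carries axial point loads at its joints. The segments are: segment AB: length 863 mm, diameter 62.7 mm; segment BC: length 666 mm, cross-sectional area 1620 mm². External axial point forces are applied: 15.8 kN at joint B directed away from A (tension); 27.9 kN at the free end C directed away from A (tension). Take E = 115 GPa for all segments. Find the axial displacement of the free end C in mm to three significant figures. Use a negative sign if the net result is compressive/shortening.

Internal axial forces (sectioning from the free end, tension +): N_BC = 27.9 kN, N_AB = 43.7 kN.
A_AB = 3088 mm².
δ_AB = 43700·863/(3088·115000) = 0.1062 mm
δ_BC = 27900·666/(1620·115000) = 0.09974 mm
δ = Σδ_i = 0.206 mm.

0.206 mm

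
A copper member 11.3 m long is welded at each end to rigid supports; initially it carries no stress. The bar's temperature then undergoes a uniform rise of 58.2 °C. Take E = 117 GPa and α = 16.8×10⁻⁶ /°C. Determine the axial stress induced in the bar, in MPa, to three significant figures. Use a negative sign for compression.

-114 MPa

Free thermal expansion αLΔT = 16.8e-6 · 11300 · 58.2 = 11.05 mm.
The walls impose strain ε = −(11.05)/11300 = -9.7776e-04; σ = Eε = 117000 · -9.7776e-04 = -114.4 MPa.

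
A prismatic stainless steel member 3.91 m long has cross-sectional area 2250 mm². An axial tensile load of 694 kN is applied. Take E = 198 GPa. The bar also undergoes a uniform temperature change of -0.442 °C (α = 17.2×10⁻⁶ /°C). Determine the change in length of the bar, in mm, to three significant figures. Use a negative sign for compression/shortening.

δ_mech = NL/(AE) = 694000·3910/(2250·198000) = 6.091 mm.
δ_thermal = αLΔT = 17.2e-6·3910·-0.442 = -0.02973 mm.
δ = δ_mech + δ_thermal = 6.061 mm.

6.06 mm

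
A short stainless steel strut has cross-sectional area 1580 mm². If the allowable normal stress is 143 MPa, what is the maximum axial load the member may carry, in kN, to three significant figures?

P_max = σ_allow · A = 143 · 1580 = 225900 N = 225.9 kN.

226 kN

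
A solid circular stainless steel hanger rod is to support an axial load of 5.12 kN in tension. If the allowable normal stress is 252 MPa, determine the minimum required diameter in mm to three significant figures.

Required area A ≥ P/σ_allow = 5120/252 = 20.32 mm².
For a solid circular section, d ≥ √(4A/π) = 5.086 mm.

5.09 mm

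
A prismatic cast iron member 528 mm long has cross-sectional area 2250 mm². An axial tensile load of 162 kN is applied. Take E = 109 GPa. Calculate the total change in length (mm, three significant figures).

0.349 mm

δ_mech = NL/(AE) = 162000·528/(2250·109000) = 0.3488 mm.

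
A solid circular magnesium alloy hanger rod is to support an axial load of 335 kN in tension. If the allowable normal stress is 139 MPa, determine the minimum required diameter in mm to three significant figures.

55.4 mm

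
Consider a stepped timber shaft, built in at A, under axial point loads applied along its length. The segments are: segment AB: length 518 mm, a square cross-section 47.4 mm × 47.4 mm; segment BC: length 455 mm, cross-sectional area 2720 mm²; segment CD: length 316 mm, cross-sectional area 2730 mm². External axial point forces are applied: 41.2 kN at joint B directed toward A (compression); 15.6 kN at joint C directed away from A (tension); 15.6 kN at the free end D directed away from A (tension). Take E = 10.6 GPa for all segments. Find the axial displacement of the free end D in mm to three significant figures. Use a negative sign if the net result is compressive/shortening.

Internal axial forces (sectioning from the free end, tension +): N_CD = 15.6 kN, N_BC = 31.2 kN, N_AB = -10 kN.
A_AB = 2247 mm².
δ_AB = -10000·518/(2247·10600) = -0.2175 mm
δ_BC = 31200·455/(2720·10600) = 0.4924 mm
δ_CD = 15600·316/(2730·10600) = 0.1704 mm
δ = Σδ_i = 0.4452 mm.

0.445 mm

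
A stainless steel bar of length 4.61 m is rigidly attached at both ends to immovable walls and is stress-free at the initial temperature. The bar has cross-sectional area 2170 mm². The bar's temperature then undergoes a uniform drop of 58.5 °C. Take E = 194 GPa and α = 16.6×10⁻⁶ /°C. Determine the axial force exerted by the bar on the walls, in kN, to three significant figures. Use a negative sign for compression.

409 kN

Free thermal expansion αLΔT = 16.6e-6 · 4610 · -58.5 = -4.477 mm.
The walls impose strain ε = −(-4.477)/4610 = 9.7110e-04; σ = Eε = 194000 · 9.7110e-04 = 188.4 MPa.
Wall reaction R = σ·A = 188.4·2170 = 408800 N = 408.8 kN.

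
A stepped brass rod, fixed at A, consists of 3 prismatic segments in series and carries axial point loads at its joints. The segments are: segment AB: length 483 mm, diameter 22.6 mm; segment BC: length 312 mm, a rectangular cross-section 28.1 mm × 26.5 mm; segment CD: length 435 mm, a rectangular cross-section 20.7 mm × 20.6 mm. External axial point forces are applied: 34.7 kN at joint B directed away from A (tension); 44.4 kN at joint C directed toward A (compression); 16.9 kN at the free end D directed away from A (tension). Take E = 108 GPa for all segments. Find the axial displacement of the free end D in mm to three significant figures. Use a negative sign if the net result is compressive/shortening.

Internal axial forces (sectioning from the free end, tension +): N_CD = 16.9 kN, N_BC = -27.5 kN, N_AB = 7.2 kN.
A_AB = 401.1 mm².
A_BC = 744.7 mm².
A_CD = 426.4 mm².
δ_AB = 7200·483/(401.1·108000) = 0.08027 mm
δ_BC = -27500·312/(744.7·108000) = -0.1067 mm
δ_CD = 16900·435/(426.4·108000) = 0.1596 mm
δ = Σδ_i = 0.1332 mm.

0.133 mm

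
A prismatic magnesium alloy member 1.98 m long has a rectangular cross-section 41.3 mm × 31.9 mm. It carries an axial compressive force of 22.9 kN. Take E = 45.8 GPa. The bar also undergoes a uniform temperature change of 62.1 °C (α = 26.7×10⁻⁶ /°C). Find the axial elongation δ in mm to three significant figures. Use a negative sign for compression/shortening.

2.53 mm

A = 1317 mm².
δ_mech = NL/(AE) = -22900·1980/(1317·45800) = -0.7514 mm.
δ_thermal = αLΔT = 26.7e-6·1980·62.1 = 3.283 mm.
δ = δ_mech + δ_thermal = 2.532 mm.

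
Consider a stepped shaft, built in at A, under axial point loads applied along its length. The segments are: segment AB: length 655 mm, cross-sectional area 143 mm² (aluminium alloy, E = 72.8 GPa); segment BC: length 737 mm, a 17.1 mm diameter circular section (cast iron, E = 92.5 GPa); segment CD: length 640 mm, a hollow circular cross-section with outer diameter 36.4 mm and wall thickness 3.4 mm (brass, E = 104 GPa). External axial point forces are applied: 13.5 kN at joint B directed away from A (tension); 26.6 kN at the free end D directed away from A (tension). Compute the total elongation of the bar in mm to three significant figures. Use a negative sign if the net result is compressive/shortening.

Internal axial forces (sectioning from the free end, tension +): N_CD = 26.6 kN, N_BC = 26.6 kN, N_AB = 40.1 kN.
A_BC = 229.7 mm².
A_CD = 352.5 mm².
δ_AB = 40100·655/(143·72800) = 2.523 mm
δ_BC = 26600·737/(229.7·92500) = 0.9228 mm
δ_CD = 26600·640/(352.5·104000) = 0.4644 mm
δ = Σδ_i = 3.91 mm.

3.91 mm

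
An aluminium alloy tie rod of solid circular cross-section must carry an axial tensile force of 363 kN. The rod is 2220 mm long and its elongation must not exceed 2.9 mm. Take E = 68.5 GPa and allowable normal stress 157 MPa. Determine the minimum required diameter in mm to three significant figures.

Required area A ≥ P/σ_allow = 363000/157 = 2312 mm².
For a solid circular section, d ≥ √(4A/π) = 54.26 mm.
Elongation limit: A ≥ PL/(Eδ_allow) = 363000·2220/(68500·2.9) = 4057 mm² ⇒ d ≥ 71.87 mm.
The elongation limit governs.

71.9 mm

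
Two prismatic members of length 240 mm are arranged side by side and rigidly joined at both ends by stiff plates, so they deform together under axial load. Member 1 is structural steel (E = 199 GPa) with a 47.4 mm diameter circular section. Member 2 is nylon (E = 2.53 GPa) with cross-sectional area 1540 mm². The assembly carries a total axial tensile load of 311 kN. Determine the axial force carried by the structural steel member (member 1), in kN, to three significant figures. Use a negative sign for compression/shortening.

A_1 = 1765 mm².
Equal strain + equilibrium ⇒ each member carries load in proportion to AE: A₁E₁ = 351200000 N, A₂E₂ = 3896000 N, ΣAE = 355100000 N.
F₁ = P·A₁E₁/ΣAE = 311000·351200000/355100000 = 307600 N.

308 kN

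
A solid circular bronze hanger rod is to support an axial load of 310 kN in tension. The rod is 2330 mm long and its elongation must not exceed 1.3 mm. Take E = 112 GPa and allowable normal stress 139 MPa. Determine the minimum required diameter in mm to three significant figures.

Required area A ≥ P/σ_allow = 310000/139 = 2230 mm².
For a solid circular section, d ≥ √(4A/π) = 53.29 mm.
Elongation limit: A ≥ PL/(Eδ_allow) = 310000·2330/(112000·1.3) = 4961 mm² ⇒ d ≥ 79.48 mm.
The elongation limit governs.

79.5 mm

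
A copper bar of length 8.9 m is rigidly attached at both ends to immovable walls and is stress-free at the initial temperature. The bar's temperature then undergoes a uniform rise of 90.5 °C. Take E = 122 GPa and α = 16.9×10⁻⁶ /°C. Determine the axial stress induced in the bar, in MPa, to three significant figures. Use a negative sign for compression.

Free thermal expansion αLΔT = 16.9e-6 · 8900 · 90.5 = 13.61 mm.
The walls impose strain ε = −(13.61)/8900 = -1.5294e-03; σ = Eε = 122000 · -1.5294e-03 = -186.6 MPa.

-187 MPa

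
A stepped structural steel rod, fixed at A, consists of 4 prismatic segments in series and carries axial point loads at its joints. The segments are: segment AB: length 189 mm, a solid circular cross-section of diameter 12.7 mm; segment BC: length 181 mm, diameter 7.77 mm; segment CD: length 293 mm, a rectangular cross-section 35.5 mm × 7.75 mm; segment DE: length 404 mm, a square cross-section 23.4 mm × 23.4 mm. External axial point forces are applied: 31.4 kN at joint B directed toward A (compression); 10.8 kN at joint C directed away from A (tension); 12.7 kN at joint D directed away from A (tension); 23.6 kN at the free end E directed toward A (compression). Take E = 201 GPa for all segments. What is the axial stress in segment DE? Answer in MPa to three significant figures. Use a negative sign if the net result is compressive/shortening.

Internal axial forces (sectioning from the free end, tension +): N_DE = -23.6 kN, N_CD = -10.9 kN, N_BC = -0.1 kN, N_AB = -31.5 kN.
A_DE = 547.6 mm².
σ_DE = N_DE/A_DE = -23600/547.6 = -43.1 MPa.

-43.1 MPa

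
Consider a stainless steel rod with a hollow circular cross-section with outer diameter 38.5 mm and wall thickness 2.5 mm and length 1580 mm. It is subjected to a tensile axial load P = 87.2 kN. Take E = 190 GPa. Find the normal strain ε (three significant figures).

0.00162

A = 282.7 mm².
σ = N/A = 308.4 MPa; ε = σ/E = 308.4/190000 = 1.623e-03.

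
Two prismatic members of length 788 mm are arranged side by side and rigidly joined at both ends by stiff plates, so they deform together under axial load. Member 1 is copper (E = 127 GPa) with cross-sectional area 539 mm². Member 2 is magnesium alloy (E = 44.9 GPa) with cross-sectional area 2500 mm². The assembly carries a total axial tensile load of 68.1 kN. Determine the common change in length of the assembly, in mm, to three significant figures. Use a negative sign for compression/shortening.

Equal strain + equilibrium ⇒ each member carries load in proportion to AE: A₁E₁ = 68450000 N, A₂E₂ = 112200000 N, ΣAE = 180700000 N.
δ = PL/ΣAE = 68100·788/180700000 = 0.297 mm.

0.297 mm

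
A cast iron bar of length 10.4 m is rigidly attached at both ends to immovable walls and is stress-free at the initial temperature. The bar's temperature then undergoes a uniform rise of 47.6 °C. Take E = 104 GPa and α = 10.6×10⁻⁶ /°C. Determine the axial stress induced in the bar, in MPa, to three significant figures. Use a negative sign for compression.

-52.5 MPa

Free thermal expansion αLΔT = 10.6e-6 · 10400 · 47.6 = 5.247 mm.
The walls impose strain ε = −(5.247)/10400 = -5.0456e-04; σ = Eε = 104000 · -5.0456e-04 = -52.47 MPa.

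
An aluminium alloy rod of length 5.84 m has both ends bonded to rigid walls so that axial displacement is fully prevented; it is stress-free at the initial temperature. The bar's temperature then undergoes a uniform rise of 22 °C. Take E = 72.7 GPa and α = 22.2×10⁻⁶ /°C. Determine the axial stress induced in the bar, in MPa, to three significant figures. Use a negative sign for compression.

Free thermal expansion αLΔT = 22.2e-6 · 5840 · 22 = 2.852 mm.
The walls impose strain ε = −(2.852)/5840 = -4.8840e-04; σ = Eε = 72700 · -4.8840e-04 = -35.51 MPa.

-35.5 MPa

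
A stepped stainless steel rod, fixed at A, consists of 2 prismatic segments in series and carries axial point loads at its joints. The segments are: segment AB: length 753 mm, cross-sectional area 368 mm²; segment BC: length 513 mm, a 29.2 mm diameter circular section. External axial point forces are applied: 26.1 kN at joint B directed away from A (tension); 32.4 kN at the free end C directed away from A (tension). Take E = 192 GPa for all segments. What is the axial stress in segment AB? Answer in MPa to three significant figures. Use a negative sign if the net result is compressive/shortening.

159 MPa

Internal axial forces (sectioning from the free end, tension +): N_BC = 32.4 kN, N_AB = 58.5 kN.
σ_AB = N_AB/A_AB = 58500/368 = 159 MPa.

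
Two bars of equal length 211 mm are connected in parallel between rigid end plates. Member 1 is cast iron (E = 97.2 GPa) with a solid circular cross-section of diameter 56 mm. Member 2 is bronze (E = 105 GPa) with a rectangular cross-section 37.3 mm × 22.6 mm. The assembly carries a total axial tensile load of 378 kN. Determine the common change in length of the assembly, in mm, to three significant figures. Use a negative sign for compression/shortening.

A_1 = 2463 mm².
A_2 = 843 mm².
Equal strain + equilibrium ⇒ each member carries load in proportion to AE: A₁E₁ = 239400000 N, A₂E₂ = 88510000 N, ΣAE = 327900000 N.
δ = PL/ΣAE = 378000·211/327900000 = 0.2432 mm.

0.243 mm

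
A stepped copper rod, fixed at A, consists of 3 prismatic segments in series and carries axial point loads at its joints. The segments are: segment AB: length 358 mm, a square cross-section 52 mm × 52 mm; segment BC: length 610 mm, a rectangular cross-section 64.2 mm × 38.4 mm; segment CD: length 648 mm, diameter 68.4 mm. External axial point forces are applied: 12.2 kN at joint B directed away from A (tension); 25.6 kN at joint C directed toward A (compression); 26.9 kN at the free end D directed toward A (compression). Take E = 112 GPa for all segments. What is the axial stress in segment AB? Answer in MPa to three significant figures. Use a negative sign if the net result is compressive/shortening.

Internal axial forces (sectioning from the free end, tension +): N_CD = -26.9 kN, N_BC = -52.5 kN, N_AB = -40.3 kN.
A_AB = 2704 mm².
σ_AB = N_AB/A_AB = -40300/2704 = -14.9 MPa.

-14.9 MPa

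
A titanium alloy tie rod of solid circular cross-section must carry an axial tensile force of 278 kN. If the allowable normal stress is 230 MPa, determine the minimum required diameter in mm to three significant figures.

39.2 mm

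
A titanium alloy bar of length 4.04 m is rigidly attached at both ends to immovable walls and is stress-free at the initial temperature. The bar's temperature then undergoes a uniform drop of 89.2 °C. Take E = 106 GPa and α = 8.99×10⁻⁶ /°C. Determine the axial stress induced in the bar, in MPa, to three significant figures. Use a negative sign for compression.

85.0 MPa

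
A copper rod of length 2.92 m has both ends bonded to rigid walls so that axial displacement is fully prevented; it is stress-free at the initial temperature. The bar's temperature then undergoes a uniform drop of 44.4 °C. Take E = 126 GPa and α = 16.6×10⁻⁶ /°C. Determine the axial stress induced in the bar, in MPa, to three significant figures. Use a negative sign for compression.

Free thermal expansion αLΔT = 16.6e-6 · 2920 · -44.4 = -2.152 mm.
The walls impose strain ε = −(-2.152)/2920 = 7.3704e-04; σ = Eε = 126000 · 7.3704e-04 = 92.87 MPa.

92.9 MPa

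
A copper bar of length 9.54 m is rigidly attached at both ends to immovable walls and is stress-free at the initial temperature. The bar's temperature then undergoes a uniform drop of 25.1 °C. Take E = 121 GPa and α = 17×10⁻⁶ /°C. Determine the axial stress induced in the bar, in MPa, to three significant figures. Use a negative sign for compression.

Free thermal expansion αLΔT = 17e-6 · 9540 · -25.1 = -4.071 mm.
The walls impose strain ε = −(-4.071)/9540 = 4.2670e-04; σ = Eε = 121000 · 4.2670e-04 = 51.63 MPa.

51.6 MPa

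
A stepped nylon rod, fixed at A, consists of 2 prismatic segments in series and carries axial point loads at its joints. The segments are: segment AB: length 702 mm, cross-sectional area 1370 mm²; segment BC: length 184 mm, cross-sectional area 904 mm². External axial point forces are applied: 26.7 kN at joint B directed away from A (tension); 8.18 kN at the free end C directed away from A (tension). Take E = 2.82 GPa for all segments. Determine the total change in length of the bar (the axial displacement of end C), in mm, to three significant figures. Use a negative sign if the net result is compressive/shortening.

6.93 mm

Internal axial forces (sectioning from the free end, tension +): N_BC = 8.18 kN, N_AB = 34.88 kN.
δ_AB = 34880·702/(1370·2820) = 6.338 mm
δ_BC = 8180·184/(904·2820) = 0.5904 mm
δ = Σδ_i = 6.928 mm.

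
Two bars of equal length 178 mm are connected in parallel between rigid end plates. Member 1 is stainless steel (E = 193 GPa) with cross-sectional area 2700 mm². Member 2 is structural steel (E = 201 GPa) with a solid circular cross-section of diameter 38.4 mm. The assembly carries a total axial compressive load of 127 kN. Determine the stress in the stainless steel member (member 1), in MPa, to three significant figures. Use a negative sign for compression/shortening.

-32.5 MPa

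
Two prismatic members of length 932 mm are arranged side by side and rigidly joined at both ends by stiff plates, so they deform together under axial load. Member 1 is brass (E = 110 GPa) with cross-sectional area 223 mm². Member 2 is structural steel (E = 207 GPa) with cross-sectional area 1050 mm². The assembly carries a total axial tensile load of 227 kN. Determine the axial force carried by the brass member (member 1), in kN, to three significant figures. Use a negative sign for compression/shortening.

23.0 kN

Equal strain + equilibrium ⇒ each member carries load in proportion to AE: A₁E₁ = 24530000 N, A₂E₂ = 217400000 N, ΣAE = 241900000 N.
F₁ = P·A₁E₁/ΣAE = 227000·24530000/241900000 = 23020 N.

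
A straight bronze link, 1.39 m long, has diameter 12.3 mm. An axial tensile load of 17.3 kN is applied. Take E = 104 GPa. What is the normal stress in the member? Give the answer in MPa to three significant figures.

A = 118.8 mm².
σ = N/A = 17300/118.8 = 145.6 MPa.

146 MPa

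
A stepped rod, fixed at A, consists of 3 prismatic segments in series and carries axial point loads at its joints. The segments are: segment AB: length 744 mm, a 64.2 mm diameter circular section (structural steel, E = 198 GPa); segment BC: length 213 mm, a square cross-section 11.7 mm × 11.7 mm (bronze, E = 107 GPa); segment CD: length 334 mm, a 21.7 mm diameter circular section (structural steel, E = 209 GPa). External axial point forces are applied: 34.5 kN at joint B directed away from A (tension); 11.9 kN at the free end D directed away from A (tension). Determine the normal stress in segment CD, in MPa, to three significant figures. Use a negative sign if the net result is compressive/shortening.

32.2 MPa

Internal axial forces (sectioning from the free end, tension +): N_CD = 11.9 kN, N_BC = 11.9 kN, N_AB = 46.4 kN.
A_CD = 369.8 mm².
σ_CD = N_CD/A_CD = 11900/369.8 = 32.18 MPa.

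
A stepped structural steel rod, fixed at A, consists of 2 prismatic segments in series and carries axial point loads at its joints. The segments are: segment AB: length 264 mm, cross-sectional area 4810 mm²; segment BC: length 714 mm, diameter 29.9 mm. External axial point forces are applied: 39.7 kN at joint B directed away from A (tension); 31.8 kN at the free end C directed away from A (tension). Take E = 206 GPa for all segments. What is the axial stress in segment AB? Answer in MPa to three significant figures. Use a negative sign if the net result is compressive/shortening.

14.9 MPa

Internal axial forces (sectioning from the free end, tension +): N_BC = 31.8 kN, N_AB = 71.5 kN.
σ_AB = N_AB/A_AB = 71500/4810 = 14.86 MPa.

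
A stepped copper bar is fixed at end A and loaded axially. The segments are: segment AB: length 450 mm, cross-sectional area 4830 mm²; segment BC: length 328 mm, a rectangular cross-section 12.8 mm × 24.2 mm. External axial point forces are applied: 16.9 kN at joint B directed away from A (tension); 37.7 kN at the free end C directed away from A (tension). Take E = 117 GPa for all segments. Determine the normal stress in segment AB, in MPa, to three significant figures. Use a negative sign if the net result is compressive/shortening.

Internal axial forces (sectioning from the free end, tension +): N_BC = 37.7 kN, N_AB = 54.6 kN.
σ_AB = N_AB/A_AB = 54600/4830 = 11.3 MPa.

11.3 MPa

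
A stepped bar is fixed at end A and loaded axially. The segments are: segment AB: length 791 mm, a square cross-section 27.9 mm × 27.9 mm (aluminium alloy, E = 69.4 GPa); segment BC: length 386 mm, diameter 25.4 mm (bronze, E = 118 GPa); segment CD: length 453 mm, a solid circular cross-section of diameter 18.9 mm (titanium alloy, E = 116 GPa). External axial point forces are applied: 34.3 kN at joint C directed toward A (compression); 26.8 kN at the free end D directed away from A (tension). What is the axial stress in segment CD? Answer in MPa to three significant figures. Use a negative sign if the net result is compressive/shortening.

95.5 MPa

Internal axial forces (sectioning from the free end, tension +): N_CD = 26.8 kN, N_BC = -7.5 kN, N_AB = -7.5 kN.
A_CD = 280.6 mm².
σ_CD = N_CD/A_CD = 26800/280.6 = 95.53 MPa.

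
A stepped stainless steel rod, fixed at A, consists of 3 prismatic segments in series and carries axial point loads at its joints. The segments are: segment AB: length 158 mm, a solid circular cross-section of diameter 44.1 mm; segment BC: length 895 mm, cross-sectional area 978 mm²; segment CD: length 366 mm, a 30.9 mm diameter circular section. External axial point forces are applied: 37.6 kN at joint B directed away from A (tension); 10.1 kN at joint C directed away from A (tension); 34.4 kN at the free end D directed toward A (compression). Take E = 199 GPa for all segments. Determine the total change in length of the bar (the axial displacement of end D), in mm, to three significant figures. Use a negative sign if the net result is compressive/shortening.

Internal axial forces (sectioning from the free end, tension +): N_CD = -34.4 kN, N_BC = -24.3 kN, N_AB = 13.3 kN.
A_AB = 1527 mm².
A_CD = 749.9 mm².
δ_AB = 13300·158/(1527·199000) = 0.006913 mm
δ_BC = -24300·895/(978·199000) = -0.1117 mm
δ_CD = -34400·366/(749.9·199000) = -0.08437 mm
δ = Σδ_i = -0.1892 mm.

-0.189 mm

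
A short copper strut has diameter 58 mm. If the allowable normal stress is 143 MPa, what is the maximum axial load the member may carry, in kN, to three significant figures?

A = 2642 mm².
P_max = σ_allow · A = 143 · 2642 = 377800 N = 377.8 kN.

378 kN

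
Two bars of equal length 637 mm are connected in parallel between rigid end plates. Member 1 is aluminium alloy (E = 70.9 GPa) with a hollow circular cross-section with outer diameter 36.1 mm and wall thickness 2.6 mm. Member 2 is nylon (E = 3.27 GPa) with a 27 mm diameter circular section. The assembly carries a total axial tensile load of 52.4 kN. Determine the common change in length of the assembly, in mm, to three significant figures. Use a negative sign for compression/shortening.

1.57 mm

A_1 = 273.6 mm².
A_2 = 572.6 mm².
Equal strain + equilibrium ⇒ each member carries load in proportion to AE: A₁E₁ = 19400000 N, A₂E₂ = 1872000 N, ΣAE = 21270000 N.
δ = PL/ΣAE = 52400·637/21270000 = 1.569 mm.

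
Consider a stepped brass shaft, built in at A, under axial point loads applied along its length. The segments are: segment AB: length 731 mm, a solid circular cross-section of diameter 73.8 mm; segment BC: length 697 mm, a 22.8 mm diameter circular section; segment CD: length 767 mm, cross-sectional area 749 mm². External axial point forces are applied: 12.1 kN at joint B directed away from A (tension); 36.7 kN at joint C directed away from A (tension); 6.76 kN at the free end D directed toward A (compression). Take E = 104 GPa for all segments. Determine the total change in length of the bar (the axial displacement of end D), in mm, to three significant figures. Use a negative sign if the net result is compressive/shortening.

0.494 mm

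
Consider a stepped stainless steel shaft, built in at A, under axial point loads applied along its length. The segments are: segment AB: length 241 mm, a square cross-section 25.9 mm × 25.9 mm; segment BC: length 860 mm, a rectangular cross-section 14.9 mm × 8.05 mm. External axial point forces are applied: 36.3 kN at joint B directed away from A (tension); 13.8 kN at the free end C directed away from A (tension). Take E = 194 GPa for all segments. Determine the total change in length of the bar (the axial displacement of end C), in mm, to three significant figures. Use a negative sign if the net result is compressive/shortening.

Internal axial forces (sectioning from the free end, tension +): N_BC = 13.8 kN, N_AB = 50.1 kN.
A_AB = 670.8 mm².
A_BC = 119.9 mm².
δ_AB = 50100·241/(670.8·194000) = 0.09278 mm
δ_BC = 13800·860/(119.9·194000) = 0.51 mm
δ = Σδ_i = 0.6028 mm.

0.603 mm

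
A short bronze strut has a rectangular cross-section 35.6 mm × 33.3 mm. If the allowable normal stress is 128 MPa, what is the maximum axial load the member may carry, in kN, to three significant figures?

152 kN

A = 1185 mm².
P_max = σ_allow · A = 128 · 1185 = 151700 N = 151.7 kN.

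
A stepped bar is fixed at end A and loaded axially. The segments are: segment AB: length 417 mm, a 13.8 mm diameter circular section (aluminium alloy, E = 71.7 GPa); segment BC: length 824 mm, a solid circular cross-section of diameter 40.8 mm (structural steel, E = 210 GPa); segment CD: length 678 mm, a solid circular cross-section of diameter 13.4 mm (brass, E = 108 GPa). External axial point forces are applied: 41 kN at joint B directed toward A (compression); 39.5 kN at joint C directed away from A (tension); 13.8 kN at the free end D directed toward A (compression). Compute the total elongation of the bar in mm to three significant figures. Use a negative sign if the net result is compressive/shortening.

Internal axial forces (sectioning from the free end, tension +): N_CD = -13.8 kN, N_BC = 25.7 kN, N_AB = -15.3 kN.
A_AB = 149.6 mm².
A_BC = 1307 mm².
A_CD = 141 mm².
δ_AB = -15300·417/(149.6·71700) = -0.5949 mm
δ_BC = 25700·824/(1307·210000) = 0.07713 mm
δ_CD = -13800·678/(141·108000) = -0.6143 mm
δ = Σδ_i = -1.132 mm.

-1.13 mm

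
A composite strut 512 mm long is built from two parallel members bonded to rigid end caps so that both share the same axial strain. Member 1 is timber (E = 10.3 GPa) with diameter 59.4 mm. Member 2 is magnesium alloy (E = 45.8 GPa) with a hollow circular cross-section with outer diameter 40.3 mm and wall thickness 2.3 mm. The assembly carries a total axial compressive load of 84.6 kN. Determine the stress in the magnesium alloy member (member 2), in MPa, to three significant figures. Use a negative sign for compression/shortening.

A_1 = 2771 mm².
A_2 = 274.6 mm².
Equal strain + equilibrium ⇒ each member carries load in proportion to AE: A₁E₁ = 28540000 N, A₂E₂ = 12580000 N, ΣAE = 41120000 N.
σ₂ = P·E₂/ΣAE = -84600·45800/41120000 = -94.23 MPa.

-94.2 MPa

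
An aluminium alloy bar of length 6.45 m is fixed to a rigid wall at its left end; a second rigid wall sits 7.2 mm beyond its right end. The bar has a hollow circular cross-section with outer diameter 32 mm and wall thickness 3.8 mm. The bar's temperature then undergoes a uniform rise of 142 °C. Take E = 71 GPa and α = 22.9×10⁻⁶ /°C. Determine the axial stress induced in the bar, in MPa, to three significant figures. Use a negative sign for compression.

-152 MPa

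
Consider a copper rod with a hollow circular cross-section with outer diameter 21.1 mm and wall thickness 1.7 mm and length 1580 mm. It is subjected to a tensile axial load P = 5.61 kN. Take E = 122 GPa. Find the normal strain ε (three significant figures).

A = 103.6 mm².
σ = N/A = 54.15 MPa; ε = σ/E = 54.15/122000 = 4.438e-04.

4.44e-04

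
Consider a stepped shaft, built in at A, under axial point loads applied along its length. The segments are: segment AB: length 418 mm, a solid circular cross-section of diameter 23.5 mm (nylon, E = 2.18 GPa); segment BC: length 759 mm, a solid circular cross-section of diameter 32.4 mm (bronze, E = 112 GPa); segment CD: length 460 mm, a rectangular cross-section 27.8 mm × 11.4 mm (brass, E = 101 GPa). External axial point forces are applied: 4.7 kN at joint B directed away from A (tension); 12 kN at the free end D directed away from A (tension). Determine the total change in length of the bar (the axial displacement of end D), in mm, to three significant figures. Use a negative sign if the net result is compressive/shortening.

7.65 mm

Internal axial forces (sectioning from the free end, tension +): N_CD = 12 kN, N_BC = 12 kN, N_AB = 16.7 kN.
A_AB = 433.7 mm².
A_BC = 824.5 mm².
A_CD = 316.9 mm².
δ_AB = 16700·418/(433.7·2180) = 7.383 mm
δ_BC = 12000·759/(824.5·112000) = 0.09863 mm
δ_CD = 12000·460/(316.9·101000) = 0.1725 mm
δ = Σδ_i = 7.654 mm.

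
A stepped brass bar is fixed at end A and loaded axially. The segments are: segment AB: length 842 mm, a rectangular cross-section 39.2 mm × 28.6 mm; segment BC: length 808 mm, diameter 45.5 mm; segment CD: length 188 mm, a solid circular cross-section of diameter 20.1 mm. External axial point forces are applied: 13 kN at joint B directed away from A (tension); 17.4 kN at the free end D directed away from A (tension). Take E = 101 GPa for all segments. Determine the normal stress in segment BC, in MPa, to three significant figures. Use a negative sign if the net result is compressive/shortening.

Internal axial forces (sectioning from the free end, tension +): N_CD = 17.4 kN, N_BC = 17.4 kN, N_AB = 30.4 kN.
A_BC = 1626 mm².
σ_BC = N_BC/A_BC = 17400/1626 = 10.7 MPa.

10.7 MPa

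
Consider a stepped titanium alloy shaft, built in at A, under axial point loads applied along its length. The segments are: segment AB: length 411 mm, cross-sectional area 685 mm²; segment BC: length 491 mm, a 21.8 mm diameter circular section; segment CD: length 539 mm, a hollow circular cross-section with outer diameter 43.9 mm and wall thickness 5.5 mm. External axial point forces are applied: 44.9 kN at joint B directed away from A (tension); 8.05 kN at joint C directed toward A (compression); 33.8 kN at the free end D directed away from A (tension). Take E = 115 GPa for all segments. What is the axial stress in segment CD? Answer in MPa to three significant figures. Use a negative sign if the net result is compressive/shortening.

Internal axial forces (sectioning from the free end, tension +): N_CD = 33.8 kN, N_BC = 25.75 kN, N_AB = 70.65 kN.
A_CD = 663.5 mm².
σ_CD = N_CD/A_CD = 33800/663.5 = 50.94 MPa.

50.9 MPa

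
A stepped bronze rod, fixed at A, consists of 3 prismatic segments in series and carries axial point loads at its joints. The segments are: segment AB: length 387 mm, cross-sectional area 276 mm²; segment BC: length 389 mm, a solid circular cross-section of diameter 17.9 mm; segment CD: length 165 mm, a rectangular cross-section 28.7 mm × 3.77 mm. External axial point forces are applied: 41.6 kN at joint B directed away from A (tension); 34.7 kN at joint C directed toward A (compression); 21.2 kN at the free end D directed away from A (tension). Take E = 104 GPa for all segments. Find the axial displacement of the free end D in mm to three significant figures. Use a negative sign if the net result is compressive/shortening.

0.489 mm

Internal axial forces (sectioning from the free end, tension +): N_CD = 21.2 kN, N_BC = -13.5 kN, N_AB = 28.1 kN.
A_BC = 251.6 mm².
A_CD = 108.2 mm².
δ_AB = 28100·387/(276·104000) = 0.3789 mm
δ_BC = -13500·389/(251.6·104000) = -0.2007 mm
δ_CD = 21200·165/(108.2·104000) = 0.3109 mm
δ = Σδ_i = 0.4891 mm.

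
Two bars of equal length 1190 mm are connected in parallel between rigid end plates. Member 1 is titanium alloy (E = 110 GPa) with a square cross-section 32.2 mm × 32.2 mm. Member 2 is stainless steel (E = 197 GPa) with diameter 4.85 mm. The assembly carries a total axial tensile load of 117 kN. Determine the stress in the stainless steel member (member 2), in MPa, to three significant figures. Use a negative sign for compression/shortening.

196 MPa

A_1 = 1037 mm².
A_2 = 18.47 mm².
Equal strain + equilibrium ⇒ each member carries load in proportion to AE: A₁E₁ = 114100000 N, A₂E₂ = 3639000 N, ΣAE = 117700000 N.
σ₂ = P·E₂/ΣAE = 117000·197000/117700000 = 195.8 MPa.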